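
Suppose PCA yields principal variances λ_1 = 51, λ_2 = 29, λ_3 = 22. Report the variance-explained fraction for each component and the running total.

Step 1 — total variance = trace(Sigma) = Σ λ_i = 51 + 29 + 22 = 102.

Step 2 — fraction explained by component i = λ_i / Σ λ:
  PC1: 51/102 = 0.5
  PC2: 29/102 = 0.2843
  PC3: 22/102 = 0.2157

Step 3 — cumulative fraction after k components = (λ_1 + ... + λ_k) / Σ λ:
  k = 1: 51/102 = 0.5
  k = 2: (51 + 29)/102 = 80/102 = 0.7843
  k = 3: (51 + 29 + 22)/102 = 102/102 = 1

Summary (fraction, with percent):

explained: PC1 0.5 (50%), PC2 0.2843 (28.43%), PC3 0.2157 (21.57%);  cumulative: 0.5, 0.7843, 1


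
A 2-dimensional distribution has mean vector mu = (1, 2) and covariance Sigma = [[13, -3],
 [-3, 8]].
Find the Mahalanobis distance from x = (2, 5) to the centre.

Step 1 — centre the observation: (x - mu) = (1, 3).

Step 2 — invert Sigma. det(Sigma) = 13·8 - (-3)² = 95.
  Sigma^{-1} = (1/det) · [[d, -b], [-b, a]] = [[0.0842, 0.0316],
 [0.0316, 0.1368]].

Step 3 — form the quadratic (x - mu)^T · Sigma^{-1} · (x - mu):
  Sigma^{-1} · (x - mu) = (0.1789, 0.4421).
  (x - mu)^T · [Sigma^{-1} · (x - mu)] = (1)·(0.1789) + (3)·(0.4421) = 1.5053.

Step 4 — take square root: d = √(1.5053) ≈ 1.2269.

d(x, mu) = √(1.5053) ≈ 1.2269


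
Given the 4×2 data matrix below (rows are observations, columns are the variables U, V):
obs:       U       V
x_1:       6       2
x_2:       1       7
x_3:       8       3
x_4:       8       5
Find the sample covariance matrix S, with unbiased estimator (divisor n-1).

Step 1 — column means:
  mean(U) = (6 + 1 + 8 + 8) / 4 = 23/4 = 5.75
  mean(V) = (2 + 7 + 3 + 5) / 4 = 17/4 = 4.25

Step 2 — sample covariance S[i,j] = (1/(n-1)) · Σ_k (x_{k,i} - mean_i) · (x_{k,j} - mean_j), with n-1 = 3.
  S[U,U] = ((0.25)·(0.25) + (-4.75)·(-4.75) + (2.25)·(2.25) + (2.25)·(2.25)) / 3 = 32.75/3 = 10.9167
  S[U,V] = ((0.25)·(-2.25) + (-4.75)·(2.75) + (2.25)·(-1.25) + (2.25)·(0.75)) / 3 = -14.75/3 = -4.9167
  S[V,V] = ((-2.25)·(-2.25) + (2.75)·(2.75) + (-1.25)·(-1.25) + (0.75)·(0.75)) / 3 = 14.75/3 = 4.9167

S is symmetric (S[j,i] = S[i,j]). Assembling:

S = [[10.9167, -4.9167],
 [-4.9167, 4.9167]]


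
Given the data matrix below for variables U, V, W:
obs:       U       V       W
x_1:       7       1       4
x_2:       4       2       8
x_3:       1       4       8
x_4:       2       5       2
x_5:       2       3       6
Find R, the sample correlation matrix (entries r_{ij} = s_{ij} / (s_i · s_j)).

Step 1 — column means:
  mean(U) = (7 + 4 + 1 + 2 + 2) / 5 = 16/5 = 3.2
  mean(V) = (1 + 2 + 4 + 5 + 3) / 5 = 15/5 = 3
  mean(W) = (4 + 8 + 8 + 2 + 6) / 5 = 28/5 = 5.6

Step 2 — sample variances and covariances s[i,j] = (1/(n-1)) · Σ_k (x_{k,i} - mean_i) · (x_{k,j} - mean_j), with n-1 = 4:
  s[U,U] = ((3.8)·(3.8) + (0.8)·(0.8) + (-2.2)·(-2.2) + (-1.2)·(-1.2) + (-1.2)·(-1.2)) / 4 = 22.8/4 = 5.7
  s[U,V] = ((3.8)·(-2) + (0.8)·(-1) + (-2.2)·(1) + (-1.2)·(2) + (-1.2)·(0)) / 4 = -13/4 = -3.25
  s[U,W] = ((3.8)·(-1.6) + (0.8)·(2.4) + (-2.2)·(2.4) + (-1.2)·(-3.6) + (-1.2)·(0.4)) / 4 = -5.6/4 = -1.4
  s[V,V] = ((-2)·(-2) + (-1)·(-1) + (1)·(1) + (2)·(2) + (0)·(0)) / 4 = 10/4 = 2.5
  s[V,W] = ((-2)·(-1.6) + (-1)·(2.4) + (1)·(2.4) + (2)·(-3.6) + (0)·(0.4)) / 4 = -4/4 = -1
  s[W,W] = ((-1.6)·(-1.6) + (2.4)·(2.4) + (2.4)·(2.4) + (-3.6)·(-3.6) + (0.4)·(0.4)) / 4 = 27.2/4 = 6.8
  Sample standard deviations s_i = √(s[i,i]):
  s(U) = √(5.7) = 2.3875
  s(V) = √(2.5) = 1.5811
  s(W) = √(6.8) = 2.6077

Step 3 — r_{ij} = s_{ij} / (s_i · s_j):
  r[U,U] = 1 (diagonal).
  r[U,V] = -3.25 / (2.3875 · 1.5811) = -3.25 / 3.7749 = -0.8609
  r[U,W] = -1.4 / (2.3875 · 2.6077) = -1.4 / 6.2258 = -0.2249
  r[V,V] = 1 (diagonal).
  r[V,W] = -1 / (1.5811 · 2.6077) = -1 / 4.1231 = -0.2425
  r[W,W] = 1 (diagonal).

R is symmetric with unit diagonal. Assembling:

R = [[1, -0.8609, -0.2249],
 [-0.8609, 1, -0.2425],
 [-0.2249, -0.2425, 1]]


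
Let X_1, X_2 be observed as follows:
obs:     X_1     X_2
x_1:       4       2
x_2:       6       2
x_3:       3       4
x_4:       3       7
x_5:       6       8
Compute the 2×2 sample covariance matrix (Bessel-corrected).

Step 1 — column means:
  mean(X_1) = (4 + 6 + 3 + 3 + 6) / 5 = 22/5 = 4.4
  mean(X_2) = (2 + 2 + 4 + 7 + 8) / 5 = 23/5 = 4.6

Step 2 — sample covariance S[i,j] = (1/(n-1)) · Σ_k (x_{k,i} - mean_i) · (x_{k,j} - mean_j), with n-1 = 4.
  S[X_1,X_1] = ((-0.4)·(-0.4) + (1.6)·(1.6) + (-1.4)·(-1.4) + (-1.4)·(-1.4) + (1.6)·(1.6)) / 4 = 9.2/4 = 2.3
  S[X_1,X_2] = ((-0.4)·(-2.6) + (1.6)·(-2.6) + (-1.4)·(-0.6) + (-1.4)·(2.4) + (1.6)·(3.4)) / 4 = -0.2/4 = -0.05
  S[X_2,X_2] = ((-2.6)·(-2.6) + (-2.6)·(-2.6) + (-0.6)·(-0.6) + (2.4)·(2.4) + (3.4)·(3.4)) / 4 = 31.2/4 = 7.8

S is symmetric (S[j,i] = S[i,j]). Assembling:

S = [[2.3, -0.05],
 [-0.05, 7.8]]


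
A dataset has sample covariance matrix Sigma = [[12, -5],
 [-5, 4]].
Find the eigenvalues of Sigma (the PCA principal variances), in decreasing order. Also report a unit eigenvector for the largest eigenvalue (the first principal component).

Step 1 — characteristic polynomial of 2×2 Sigma:
  det(Sigma - λI) = λ² - trace · λ + det = 0.
  trace = 12 + 4 = 16, det = 12·4 - (-5)² = 23.
Step 2 — discriminant:
  Δ = trace² - 4·det = 256 - 92 = 164.
Step 3 — eigenvalues:
  λ = (trace ± √Δ)/2 = (16 ± 12.8062)/2,
  λ_1 = 14.4031,  λ_2 = 1.5969.

Step 4 — unit eigenvector for λ_1: solve (Sigma - λ_1 I)v = 0. First row:
  (12 - 14.4031)·v_x + (-5)·v_y = 0, i.e. (-2.4031)·v_x + (-5)·v_y = 0,
  so v ∝ (b, λ_1 - a) = (-5, 2.4031); multiply by -1 so the first entry is positive: u = (5, -2.4031).
  ||u|| = √((5)² + (-2.4031)²) = √(30.775) ≈ 5.5475,
  v_1 = u/||u|| ≈ (0.9013, -0.4332) (||v_1|| = 1).

λ_1 = 14.4031,  λ_2 = 1.5969;  v_1 ≈ (0.9013, -0.4332)


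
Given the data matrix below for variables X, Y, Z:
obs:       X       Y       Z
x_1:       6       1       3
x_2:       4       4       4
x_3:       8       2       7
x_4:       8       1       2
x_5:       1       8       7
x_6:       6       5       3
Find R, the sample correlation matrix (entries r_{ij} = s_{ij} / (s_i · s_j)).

Step 1 — column means:
  mean(X) = (6 + 4 + 8 + 8 + 1 + 6) / 6 = 33/6 = 5.5
  mean(Y) = (1 + 4 + 2 + 1 + 8 + 5) / 6 = 21/6 = 3.5
  mean(Z) = (3 + 4 + 7 + 2 + 7 + 3) / 6 = 26/6 = 4.3333

Step 2 — sample variances and covariances s[i,j] = (1/(n-1)) · Σ_k (x_{k,i} - mean_i) · (x_{k,j} - mean_j), with n-1 = 5:
  s[X,X] = ((0.5)·(0.5) + (-1.5)·(-1.5) + (2.5)·(2.5) + (2.5)·(2.5) + (-4.5)·(-4.5) + (0.5)·(0.5)) / 5 = 35.5/5 = 7.1
  s[X,Y] = ((0.5)·(-2.5) + (-1.5)·(0.5) + (2.5)·(-1.5) + (2.5)·(-2.5) + (-4.5)·(4.5) + (0.5)·(1.5)) / 5 = -31.5/5 = -6.3
  s[X,Z] = ((0.5)·(-1.3333) + (-1.5)·(-0.3333) + (2.5)·(2.6667) + (2.5)·(-2.3333) + (-4.5)·(2.6667) + (0.5)·(-1.3333)) / 5 = -12/5 = -2.4
  s[Y,Y] = ((-2.5)·(-2.5) + (0.5)·(0.5) + (-1.5)·(-1.5) + (-2.5)·(-2.5) + (4.5)·(4.5) + (1.5)·(1.5)) / 5 = 37.5/5 = 7.5
  s[Y,Z] = ((-2.5)·(-1.3333) + (0.5)·(-0.3333) + (-1.5)·(2.6667) + (-2.5)·(-2.3333) + (4.5)·(2.6667) + (1.5)·(-1.3333)) / 5 = 15/5 = 3
  s[Z,Z] = ((-1.3333)·(-1.3333) + (-0.3333)·(-0.3333) + (2.6667)·(2.6667) + (-2.3333)·(-2.3333) + (2.6667)·(2.6667) + (-1.3333)·(-1.3333)) / 5 = 23.3333/5 = 4.6667
  Sample standard deviations s_i = √(s[i,i]):
  s(X) = √(7.1) = 2.6646
  s(Y) = √(7.5) = 2.7386
  s(Z) = √(4.6667) = 2.1602

Step 3 — r_{ij} = s_{ij} / (s_i · s_j):
  r[X,X] = 1 (diagonal).
  r[X,Y] = -6.3 / (2.6646 · 2.7386) = -6.3 / 7.2973 = -0.8633
  r[X,Z] = -2.4 / (2.6646 · 2.1602) = -2.4 / 5.7562 = -0.4169
  r[Y,Y] = 1 (diagonal).
  r[Y,Z] = 3 / (2.7386 · 2.1602) = 3 / 5.9161 = 0.5071
  r[Z,Z] = 1 (diagonal).

R is symmetric with unit diagonal. Assembling:

R = [[1, -0.8633, -0.4169],
 [-0.8633, 1, 0.5071],
 [-0.4169, 0.5071, 1]]


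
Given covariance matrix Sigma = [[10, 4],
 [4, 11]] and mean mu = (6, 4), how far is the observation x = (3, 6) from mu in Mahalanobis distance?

Step 1 — centre the observation: (x - mu) = (-3, 2).

Step 2 — invert Sigma. det(Sigma) = 10·11 - (4)² = 94.
  Sigma^{-1} = (1/det) · [[d, -b], [-b, a]] = [[0.117, -0.0426],
 [-0.0426, 0.1064]].

Step 3 — form the quadratic (x - mu)^T · Sigma^{-1} · (x - mu):
  Sigma^{-1} · (x - mu) = (-0.4362, 0.3404).
  (x - mu)^T · [Sigma^{-1} · (x - mu)] = (-3)·(-0.4362) + (2)·(0.3404) = 1.9894.

Step 4 — take square root: d = √(1.9894) ≈ 1.4104.

d(x, mu) = √(1.9894) ≈ 1.4104


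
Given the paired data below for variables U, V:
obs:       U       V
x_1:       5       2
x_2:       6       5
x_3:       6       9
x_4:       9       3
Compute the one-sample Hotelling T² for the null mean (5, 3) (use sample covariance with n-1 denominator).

Step 1 — sample mean vector:
  mean(U) = (5 + 6 + 6 + 9) / 4 = 26/4 = 6.5
  mean(V) = (2 + 5 + 9 + 3) / 4 = 19/4 = 4.75
  x̄ = (6.5, 4.75),  deviation x̄ - mu_0 = (6.5, 4.75) - (5, 3) = (1.5, 1.75).

Step 2 — sample covariance matrix, S[i,j] = (1/(n-1)) · Σ_k (x_{k,i} - mean_i) · (x_{k,j} - mean_j), divisor n-1 = 3:
  S[U,U] = ((-1.5)·(-1.5) + (-0.5)·(-0.5) + (-0.5)·(-0.5) + (2.5)·(2.5)) / 3 = 9/3 = 3
  S[U,V] = ((-1.5)·(-2.75) + (-0.5)·(0.25) + (-0.5)·(4.25) + (2.5)·(-1.75)) / 3 = -2.5/3 = -0.8333
  S[V,V] = ((-2.75)·(-2.75) + (0.25)·(0.25) + (4.25)·(4.25) + (-1.75)·(-1.75)) / 3 = 28.75/3 = 9.5833
  S = [[3, -0.8333],
 [-0.8333, 9.5833]].

Step 3 — invert S. det(S) = 3·9.5833 - (-0.8333)² = 28.0556.
  S^{-1} = (1/det) · [[d, -b], [-b, a]] = [[0.3416, 0.0297],
 [0.0297, 0.1069]].

Step 4 — quadratic form (x̄ - mu_0)^T · S^{-1} · (x̄ - mu_0):
  S^{-1} · (x̄ - mu_0) = (0.5644, 0.2317),
  (x̄ - mu_0)^T · [...] = (1.5)·(0.5644) + (1.75)·(0.2317) = 1.252.

Step 5 — scale by n: T² = 4 · 1.252 = 5.0079.

T² ≈ 5.0079


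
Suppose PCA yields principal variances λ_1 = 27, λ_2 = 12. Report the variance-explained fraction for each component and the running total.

Step 1 — total variance = trace(Sigma) = Σ λ_i = 27 + 12 = 39.

Step 2 — fraction explained by component i = λ_i / Σ λ:
  PC1: 27/39 = 0.6923
  PC2: 12/39 = 0.3077

Step 3 — cumulative fraction after k components = (λ_1 + ... + λ_k) / Σ λ:
  k = 1: 27/39 = 0.6923
  k = 2: (27 + 12)/39 = 39/39 = 1

Summary (fraction, with percent):

explained: PC1 0.6923 (69.23%), PC2 0.3077 (30.77%);  cumulative: 0.6923, 1


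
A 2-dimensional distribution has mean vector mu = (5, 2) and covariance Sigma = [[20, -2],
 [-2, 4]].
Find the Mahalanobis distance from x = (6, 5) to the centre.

Step 1 — centre the observation: (x - mu) = (1, 3).

Step 2 — invert Sigma. det(Sigma) = 20·4 - (-2)² = 76.
  Sigma^{-1} = (1/det) · [[d, -b], [-b, a]] = [[0.0526, 0.0263],
 [0.0263, 0.2632]].

Step 3 — form the quadratic (x - mu)^T · Sigma^{-1} · (x - mu):
  Sigma^{-1} · (x - mu) = (0.1316, 0.8158).
  (x - mu)^T · [Sigma^{-1} · (x - mu)] = (1)·(0.1316) + (3)·(0.8158) = 2.5789.

Step 4 — take square root: d = √(2.5789) ≈ 1.6059.

d(x, mu) = √(2.5789) ≈ 1.6059


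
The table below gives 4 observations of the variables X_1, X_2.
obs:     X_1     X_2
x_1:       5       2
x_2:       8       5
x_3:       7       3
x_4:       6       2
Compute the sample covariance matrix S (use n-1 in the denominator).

Step 1 — column means:
  mean(X_1) = (5 + 8 + 7 + 6) / 4 = 26/4 = 6.5
  mean(X_2) = (2 + 5 + 3 + 2) / 4 = 12/4 = 3

Step 2 — sample covariance S[i,j] = (1/(n-1)) · Σ_k (x_{k,i} - mean_i) · (x_{k,j} - mean_j), with n-1 = 3.
  S[X_1,X_1] = ((-1.5)·(-1.5) + (1.5)·(1.5) + (0.5)·(0.5) + (-0.5)·(-0.5)) / 3 = 5/3 = 1.6667
  S[X_1,X_2] = ((-1.5)·(-1) + (1.5)·(2) + (0.5)·(0) + (-0.5)·(-1)) / 3 = 5/3 = 1.6667
  S[X_2,X_2] = ((-1)·(-1) + (2)·(2) + (0)·(0) + (-1)·(-1)) / 3 = 6/3 = 2

S is symmetric (S[j,i] = S[i,j]). Assembling:

S = [[1.6667, 1.6667],
 [1.6667, 2]]


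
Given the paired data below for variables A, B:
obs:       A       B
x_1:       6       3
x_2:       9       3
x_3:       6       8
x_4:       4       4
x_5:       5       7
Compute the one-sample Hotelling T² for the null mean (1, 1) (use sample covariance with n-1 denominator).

Step 1 — sample mean vector:
  mean(A) = (6 + 9 + 6 + 4 + 5) / 5 = 30/5 = 6
  mean(B) = (3 + 3 + 8 + 4 + 7) / 5 = 25/5 = 5
  x̄ = (6, 5),  deviation x̄ - mu_0 = (6, 5) - (1, 1) = (5, 4).

Step 2 — sample covariance matrix, S[i,j] = (1/(n-1)) · Σ_k (x_{k,i} - mean_i) · (x_{k,j} - mean_j), divisor n-1 = 4:
  S[A,A] = ((0)·(0) + (3)·(3) + (0)·(0) + (-2)·(-2) + (-1)·(-1)) / 4 = 14/4 = 3.5
  S[A,B] = ((0)·(-2) + (3)·(-2) + (0)·(3) + (-2)·(-1) + (-1)·(2)) / 4 = -6/4 = -1.5
  S[B,B] = ((-2)·(-2) + (-2)·(-2) + (3)·(3) + (-1)·(-1) + (2)·(2)) / 4 = 22/4 = 5.5
  S = [[3.5, -1.5],
 [-1.5, 5.5]].

Step 3 — invert S. det(S) = 3.5·5.5 - (-1.5)² = 17.
  S^{-1} = (1/det) · [[d, -b], [-b, a]] = [[0.3235, 0.0882],
 [0.0882, 0.2059]].

Step 4 — quadratic form (x̄ - mu_0)^T · S^{-1} · (x̄ - mu_0):
  S^{-1} · (x̄ - mu_0) = (1.9706, 1.2647),
  (x̄ - mu_0)^T · [...] = (5)·(1.9706) + (4)·(1.2647) = 14.9118.

Step 5 — scale by n: T² = 5 · 14.9118 = 74.5588.

T² ≈ 74.5588


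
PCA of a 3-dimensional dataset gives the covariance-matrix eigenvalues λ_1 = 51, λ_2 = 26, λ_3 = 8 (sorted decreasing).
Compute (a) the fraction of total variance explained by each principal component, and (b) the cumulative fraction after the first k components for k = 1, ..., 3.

Step 1 — total variance = trace(Sigma) = Σ λ_i = 51 + 26 + 8 = 85.

Step 2 — fraction explained by component i = λ_i / Σ λ:
  PC1: 51/85 = 0.6
  PC2: 26/85 = 0.3059
  PC3: 8/85 = 0.0941

Step 3 — cumulative fraction after k components = (λ_1 + ... + λ_k) / Σ λ:
  k = 1: 51/85 = 0.6
  k = 2: (51 + 26)/85 = 77/85 = 0.9059
  k = 3: (51 + 26 + 8)/85 = 85/85 = 1

Summary (fraction, with percent):

explained: PC1 0.6 (60%), PC2 0.3059 (30.59%), PC3 0.0941 (9.41%);  cumulative: 0.6, 0.9059, 1


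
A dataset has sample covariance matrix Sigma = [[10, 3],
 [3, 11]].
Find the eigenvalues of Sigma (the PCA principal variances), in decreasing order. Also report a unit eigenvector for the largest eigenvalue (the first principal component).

Step 1 — characteristic polynomial of 2×2 Sigma:
  det(Sigma - λI) = λ² - trace · λ + det = 0.
  trace = 10 + 11 = 21, det = 10·11 - (3)² = 101.
Step 2 — discriminant:
  Δ = trace² - 4·det = 441 - 404 = 37.
Step 3 — eigenvalues:
  λ = (trace ± √Δ)/2 = (21 ± 6.0828)/2,
  λ_1 = 13.5414,  λ_2 = 7.4586.

Step 4 — unit eigenvector for λ_1: solve (Sigma - λ_1 I)v = 0. First row:
  (10 - 13.5414)·v_x + (3)·v_y = 0, i.e. (-3.5414)·v_x + (3)·v_y = 0,
  so v ∝ (b, λ_1 - a) = (3, 3.5414) = u.
  ||u|| = √((3)² + (3.5414)²) = √(21.5414) ≈ 4.6413,
  v_1 = u/||u|| ≈ (0.6464, 0.763) (||v_1|| = 1).

λ_1 = 13.5414,  λ_2 = 7.4586;  v_1 ≈ (0.6464, 0.763)


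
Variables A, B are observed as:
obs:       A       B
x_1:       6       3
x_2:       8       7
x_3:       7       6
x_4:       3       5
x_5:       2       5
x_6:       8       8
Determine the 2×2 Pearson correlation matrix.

Step 1 — column means:
  mean(A) = (6 + 8 + 7 + 3 + 2 + 8) / 6 = 34/6 = 5.6667
  mean(B) = (3 + 7 + 6 + 5 + 5 + 8) / 6 = 34/6 = 5.6667

Step 2 — sample variances and covariances s[i,j] = (1/(n-1)) · Σ_k (x_{k,i} - mean_i) · (x_{k,j} - mean_j), with n-1 = 5:
  s[A,A] = ((0.3333)·(0.3333) + (2.3333)·(2.3333) + (1.3333)·(1.3333) + (-2.6667)·(-2.6667) + (-3.6667)·(-3.6667) + (2.3333)·(2.3333)) / 5 = 33.3333/5 = 6.6667
  s[A,B] = ((0.3333)·(-2.6667) + (2.3333)·(1.3333) + (1.3333)·(0.3333) + (-2.6667)·(-0.6667) + (-3.6667)·(-0.6667) + (2.3333)·(2.3333)) / 5 = 12.3333/5 = 2.4667
  s[B,B] = ((-2.6667)·(-2.6667) + (1.3333)·(1.3333) + (0.3333)·(0.3333) + (-0.6667)·(-0.6667) + (-0.6667)·(-0.6667) + (2.3333)·(2.3333)) / 5 = 15.3333/5 = 3.0667
  Sample standard deviations s_i = √(s[i,i]):
  s(A) = √(6.6667) = 2.582
  s(B) = √(3.0667) = 1.7512

Step 3 — r_{ij} = s_{ij} / (s_i · s_j):
  r[A,A] = 1 (diagonal).
  r[A,B] = 2.4667 / (2.582 · 1.7512) = 2.4667 / 4.5216 = 0.5455
  r[B,B] = 1 (diagonal).

R is symmetric with unit diagonal. Assembling:

R = [[1, 0.5455],
 [0.5455, 1]]


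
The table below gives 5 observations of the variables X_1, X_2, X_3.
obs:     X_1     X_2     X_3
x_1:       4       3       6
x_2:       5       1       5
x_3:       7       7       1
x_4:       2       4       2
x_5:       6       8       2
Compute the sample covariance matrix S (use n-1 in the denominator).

Step 1 — column means:
  mean(X_1) = (4 + 5 + 7 + 2 + 6) / 5 = 24/5 = 4.8
  mean(X_2) = (3 + 1 + 7 + 4 + 8) / 5 = 23/5 = 4.6
  mean(X_3) = (6 + 5 + 1 + 2 + 2) / 5 = 16/5 = 3.2

Step 2 — sample covariance S[i,j] = (1/(n-1)) · Σ_k (x_{k,i} - mean_i) · (x_{k,j} - mean_j), with n-1 = 4.
  S[X_1,X_1] = ((-0.8)·(-0.8) + (0.2)·(0.2) + (2.2)·(2.2) + (-2.8)·(-2.8) + (1.2)·(1.2)) / 4 = 14.8/4 = 3.7
  S[X_1,X_2] = ((-0.8)·(-1.6) + (0.2)·(-3.6) + (2.2)·(2.4) + (-2.8)·(-0.6) + (1.2)·(3.4)) / 4 = 11.6/4 = 2.9
  S[X_1,X_3] = ((-0.8)·(2.8) + (0.2)·(1.8) + (2.2)·(-2.2) + (-2.8)·(-1.2) + (1.2)·(-1.2)) / 4 = -4.8/4 = -1.2
  S[X_2,X_2] = ((-1.6)·(-1.6) + (-3.6)·(-3.6) + (2.4)·(2.4) + (-0.6)·(-0.6) + (3.4)·(3.4)) / 4 = 33.2/4 = 8.3
  S[X_2,X_3] = ((-1.6)·(2.8) + (-3.6)·(1.8) + (2.4)·(-2.2) + (-0.6)·(-1.2) + (3.4)·(-1.2)) / 4 = -19.6/4 = -4.9
  S[X_3,X_3] = ((2.8)·(2.8) + (1.8)·(1.8) + (-2.2)·(-2.2) + (-1.2)·(-1.2) + (-1.2)·(-1.2)) / 4 = 18.8/4 = 4.7

S is symmetric (S[j,i] = S[i,j]). Assembling:

S = [[3.7, 2.9, -1.2],
 [2.9, 8.3, -4.9],
 [-1.2, -4.9, 4.7]]


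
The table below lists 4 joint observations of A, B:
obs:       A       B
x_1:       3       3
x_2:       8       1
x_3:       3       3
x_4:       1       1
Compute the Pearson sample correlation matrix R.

Step 1 — column means:
  mean(A) = (3 + 8 + 3 + 1) / 4 = 15/4 = 3.75
  mean(B) = (3 + 1 + 3 + 1) / 4 = 8/4 = 2

Step 2 — sample variances and covariances s[i,j] = (1/(n-1)) · Σ_k (x_{k,i} - mean_i) · (x_{k,j} - mean_j), with n-1 = 3:
  s[A,A] = ((-0.75)·(-0.75) + (4.25)·(4.25) + (-0.75)·(-0.75) + (-2.75)·(-2.75)) / 3 = 26.75/3 = 8.9167
  s[A,B] = ((-0.75)·(1) + (4.25)·(-1) + (-0.75)·(1) + (-2.75)·(-1)) / 3 = -3/3 = -1
  s[B,B] = ((1)·(1) + (-1)·(-1) + (1)·(1) + (-1)·(-1)) / 3 = 4/3 = 1.3333
  Sample standard deviations s_i = √(s[i,i]):
  s(A) = √(8.9167) = 2.9861
  s(B) = √(1.3333) = 1.1547

Step 3 — r_{ij} = s_{ij} / (s_i · s_j):
  r[A,A] = 1 (diagonal).
  r[A,B] = -1 / (2.9861 · 1.1547) = -1 / 3.448 = -0.29
  r[B,B] = 1 (diagonal).

R is symmetric with unit diagonal. Assembling:

R = [[1, -0.29],
 [-0.29, 1]]


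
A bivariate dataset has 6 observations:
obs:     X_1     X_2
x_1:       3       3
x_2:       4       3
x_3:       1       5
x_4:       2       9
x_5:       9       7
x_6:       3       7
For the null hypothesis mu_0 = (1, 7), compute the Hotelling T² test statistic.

Step 1 — sample mean vector:
  mean(X_1) = (3 + 4 + 1 + 2 + 9 + 3) / 6 = 22/6 = 3.6667
  mean(X_2) = (3 + 3 + 5 + 9 + 7 + 7) / 6 = 34/6 = 5.6667
  x̄ = (3.6667, 5.6667),  deviation x̄ - mu_0 = (3.6667, 5.6667) - (1, 7) = (2.6667, -1.3333).

Step 2 — sample covariance matrix, S[i,j] = (1/(n-1)) · Σ_k (x_{k,i} - mean_i) · (x_{k,j} - mean_j), divisor n-1 = 5:
  S[X_1,X_1] = ((-0.6667)·(-0.6667) + (0.3333)·(0.3333) + (-2.6667)·(-2.6667) + (-1.6667)·(-1.6667) + (5.3333)·(5.3333) + (-0.6667)·(-0.6667)) / 5 = 39.3333/5 = 7.8667
  S[X_1,X_2] = ((-0.6667)·(-2.6667) + (0.3333)·(-2.6667) + (-2.6667)·(-0.6667) + (-1.6667)·(3.3333) + (5.3333)·(1.3333) + (-0.6667)·(1.3333)) / 5 = 3.3333/5 = 0.6667
  S[X_2,X_2] = ((-2.6667)·(-2.6667) + (-2.6667)·(-2.6667) + (-0.6667)·(-0.6667) + (3.3333)·(3.3333) + (1.3333)·(1.3333) + (1.3333)·(1.3333)) / 5 = 29.3333/5 = 5.8667
  S = [[7.8667, 0.6667],
 [0.6667, 5.8667]].

Step 3 — invert S. det(S) = 7.8667·5.8667 - (0.6667)² = 45.7067.
  S^{-1} = (1/det) · [[d, -b], [-b, a]] = [[0.1284, -0.0146],
 [-0.0146, 0.1721]].

Step 4 — quadratic form (x̄ - mu_0)^T · S^{-1} · (x̄ - mu_0):
  S^{-1} · (x̄ - mu_0) = (0.3617, -0.2684),
  (x̄ - mu_0)^T · [...] = (2.6667)·(0.3617) + (-1.3333)·(-0.2684) = 1.3224.

Step 5 — scale by n: T² = 6 · 1.3224 = 7.9347.

T² ≈ 7.9347


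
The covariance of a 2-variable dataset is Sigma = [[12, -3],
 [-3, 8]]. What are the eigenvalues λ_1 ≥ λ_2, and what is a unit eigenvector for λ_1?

Step 1 — characteristic polynomial of 2×2 Sigma:
  det(Sigma - λI) = λ² - trace · λ + det = 0.
  trace = 12 + 8 = 20, det = 12·8 - (-3)² = 87.
Step 2 — discriminant:
  Δ = trace² - 4·det = 400 - 348 = 52.
Step 3 — eigenvalues:
  λ = (trace ± √Δ)/2 = (20 ± 7.2111)/2,
  λ_1 = 13.6056,  λ_2 = 6.3944.

Step 4 — unit eigenvector for λ_1: solve (Sigma - λ_1 I)v = 0. First row:
  (12 - 13.6056)·v_x + (-3)·v_y = 0, i.e. (-1.6056)·v_x + (-3)·v_y = 0,
  so v ∝ (b, λ_1 - a) = (-3, 1.6056); multiply by -1 so the first entry is positive: u = (3, -1.6056).
  ||u|| = √((3)² + (-1.6056)²) = √(11.5778) ≈ 3.4026,
  v_1 = u/||u|| ≈ (0.8817, -0.4719) (||v_1|| = 1).

λ_1 = 13.6056,  λ_2 = 6.3944;  v_1 ≈ (0.8817, -0.4719)


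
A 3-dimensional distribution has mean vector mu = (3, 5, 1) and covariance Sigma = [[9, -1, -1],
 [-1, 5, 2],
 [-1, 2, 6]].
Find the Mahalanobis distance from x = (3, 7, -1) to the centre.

Step 1 — centre the observation: (x - mu) = (0, 2, -2).

Step 2 — invert Sigma (cofactor / det for 3×3, or solve directly):
  Sigma^{-1} = [[0.1145, 0.0176, 0.0132],
 [0.0176, 0.2335, -0.0749],
 [0.0132, -0.0749, 0.1938]].

Step 3 — form the quadratic (x - mu)^T · Sigma^{-1} · (x - mu):
  Sigma^{-1} · (x - mu) = (0.0088, 0.6167, -0.5374).
  (x - mu)^T · [Sigma^{-1} · (x - mu)] = (0)·(0.0088) + (2)·(0.6167) + (-2)·(-0.5374) = 2.3084.

Step 4 — take square root: d = √(2.3084) ≈ 1.5193.

d(x, mu) = √(2.3084) ≈ 1.5193


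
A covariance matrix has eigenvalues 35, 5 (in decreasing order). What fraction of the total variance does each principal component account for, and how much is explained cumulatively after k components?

Step 1 — total variance = trace(Sigma) = Σ λ_i = 35 + 5 = 40.

Step 2 — fraction explained by component i = λ_i / Σ λ:
  PC1: 35/40 = 0.875
  PC2: 5/40 = 0.125

Step 3 — cumulative fraction after k components = (λ_1 + ... + λ_k) / Σ λ:
  k = 1: 35/40 = 0.875
  k = 2: (35 + 5)/40 = 40/40 = 1

Summary (fraction, with percent):

explained: PC1 0.875 (87.5%), PC2 0.125 (12.5%);  cumulative: 0.875, 1


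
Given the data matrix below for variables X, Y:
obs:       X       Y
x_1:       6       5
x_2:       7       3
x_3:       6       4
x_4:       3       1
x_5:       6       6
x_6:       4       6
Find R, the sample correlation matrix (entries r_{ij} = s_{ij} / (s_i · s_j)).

Step 1 — column means:
  mean(X) = (6 + 7 + 6 + 3 + 6 + 4) / 6 = 32/6 = 5.3333
  mean(Y) = (5 + 3 + 4 + 1 + 6 + 6) / 6 = 25/6 = 4.1667

Step 2 — sample variances and covariances s[i,j] = (1/(n-1)) · Σ_k (x_{k,i} - mean_i) · (x_{k,j} - mean_j), with n-1 = 5:
  s[X,X] = ((0.6667)·(0.6667) + (1.6667)·(1.6667) + (0.6667)·(0.6667) + (-2.3333)·(-2.3333) + (0.6667)·(0.6667) + (-1.3333)·(-1.3333)) / 5 = 11.3333/5 = 2.2667
  s[X,Y] = ((0.6667)·(0.8333) + (1.6667)·(-1.1667) + (0.6667)·(-0.1667) + (-2.3333)·(-3.1667) + (0.6667)·(1.8333) + (-1.3333)·(1.8333)) / 5 = 4.6667/5 = 0.9333
  s[Y,Y] = ((0.8333)·(0.8333) + (-1.1667)·(-1.1667) + (-0.1667)·(-0.1667) + (-3.1667)·(-3.1667) + (1.8333)·(1.8333) + (1.8333)·(1.8333)) / 5 = 18.8333/5 = 3.7667
  Sample standard deviations s_i = √(s[i,i]):
  s(X) = √(2.2667) = 1.5055
  s(Y) = √(3.7667) = 1.9408

Step 3 — r_{ij} = s_{ij} / (s_i · s_j):
  r[X,X] = 1 (diagonal).
  r[X,Y] = 0.9333 / (1.5055 · 1.9408) = 0.9333 / 2.9219 = 0.3194
  r[Y,Y] = 1 (diagonal).

R is symmetric with unit diagonal. Assembling:

R = [[1, 0.3194],
 [0.3194, 1]]


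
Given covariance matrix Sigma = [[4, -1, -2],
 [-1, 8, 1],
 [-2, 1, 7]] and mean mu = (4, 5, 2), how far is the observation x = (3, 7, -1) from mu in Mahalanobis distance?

Step 1 — centre the observation: (x - mu) = (-1, 2, -3).

Step 2 — invert Sigma (cofactor / det for 3×3, or solve directly):
  Sigma^{-1} = [[0.2973, 0.027, 0.0811],
 [0.027, 0.1297, -0.0108],
 [0.0811, -0.0108, 0.1676]].

Step 3 — form the quadratic (x - mu)^T · Sigma^{-1} · (x - mu):
  Sigma^{-1} · (x - mu) = (-0.4865, 0.2649, -0.6054).
  (x - mu)^T · [Sigma^{-1} · (x - mu)] = (-1)·(-0.4865) + (2)·(0.2649) + (-3)·(-0.6054) = 2.8324.

Step 4 — take square root: d = √(2.8324) ≈ 1.683.

d(x, mu) = √(2.8324) ≈ 1.683


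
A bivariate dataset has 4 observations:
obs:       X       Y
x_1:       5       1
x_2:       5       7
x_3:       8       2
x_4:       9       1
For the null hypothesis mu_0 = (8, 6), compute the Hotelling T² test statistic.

Step 1 — sample mean vector:
  mean(X) = (5 + 5 + 8 + 9) / 4 = 27/4 = 6.75
  mean(Y) = (1 + 7 + 2 + 1) / 4 = 11/4 = 2.75
  x̄ = (6.75, 2.75),  deviation x̄ - mu_0 = (6.75, 2.75) - (8, 6) = (-1.25, -3.25).

Step 2 — sample covariance matrix, S[i,j] = (1/(n-1)) · Σ_k (x_{k,i} - mean_i) · (x_{k,j} - mean_j), divisor n-1 = 3:
  S[X,X] = ((-1.75)·(-1.75) + (-1.75)·(-1.75) + (1.25)·(1.25) + (2.25)·(2.25)) / 3 = 12.75/3 = 4.25
  S[X,Y] = ((-1.75)·(-1.75) + (-1.75)·(4.25) + (1.25)·(-0.75) + (2.25)·(-1.75)) / 3 = -9.25/3 = -3.0833
  S[Y,Y] = ((-1.75)·(-1.75) + (4.25)·(4.25) + (-0.75)·(-0.75) + (-1.75)·(-1.75)) / 3 = 24.75/3 = 8.25
  S = [[4.25, -3.0833],
 [-3.0833, 8.25]].

Step 3 — invert S. det(S) = 4.25·8.25 - (-3.0833)² = 25.5556.
  S^{-1} = (1/det) · [[d, -b], [-b, a]] = [[0.3228, 0.1207],
 [0.1207, 0.1663]].

Step 4 — quadratic form (x̄ - mu_0)^T · S^{-1} · (x̄ - mu_0):
  S^{-1} · (x̄ - mu_0) = (-0.7957, -0.6913),
  (x̄ - mu_0)^T · [...] = (-1.25)·(-0.7957) + (-3.25)·(-0.6913) = 3.2413.

Step 5 — scale by n: T² = 4 · 3.2413 = 12.9652.

T² ≈ 12.9652


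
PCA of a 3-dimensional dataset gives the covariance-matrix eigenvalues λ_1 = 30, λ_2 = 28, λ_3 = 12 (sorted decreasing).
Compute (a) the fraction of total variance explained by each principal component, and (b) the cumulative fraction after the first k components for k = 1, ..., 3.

Step 1 — total variance = trace(Sigma) = Σ λ_i = 30 + 28 + 12 = 70.

Step 2 — fraction explained by component i = λ_i / Σ λ:
  PC1: 30/70 = 0.4286
  PC2: 28/70 = 0.4
  PC3: 12/70 = 0.1714

Step 3 — cumulative fraction after k components = (λ_1 + ... + λ_k) / Σ λ:
  k = 1: 30/70 = 0.4286
  k = 2: (30 + 28)/70 = 58/70 = 0.8286
  k = 3: (30 + 28 + 12)/70 = 70/70 = 1

Summary (fraction, with percent):

explained: PC1 0.4286 (42.86%), PC2 0.4 (40%), PC3 0.1714 (17.14%);  cumulative: 0.4286, 0.8286, 1


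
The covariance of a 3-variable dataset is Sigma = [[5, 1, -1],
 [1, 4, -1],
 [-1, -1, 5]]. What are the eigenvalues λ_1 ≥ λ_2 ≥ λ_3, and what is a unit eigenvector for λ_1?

Step 1 — characteristic polynomial p(λ) = det(λI - Sigma) = λ³ - tr·λ² + c_1·λ - det, where tr = trace, c_1 = sum of the principal 2×2 minors, det = det(Sigma):
  tr = 5 + 4 + 5 = 14,
  c_1 = (5·4 - (1)²) + (5·5 - (-1)²) + (4·5 - (-1)²) = 19 + 24 + 19 = 62,
  det = 5·(4·5 - (-1)²) - (1)·((1)·5 - (-1)·(-1)) + (-1)·((1)·(-1) - 4·(-1)) = 5·(19) - (1)·(4) + (-1)·(3) = 88.
  So p(λ) = λ³ - 14λ² + 62λ - 88.
Step 2 — look for an integer root (rational root theorem: any rational root is an integer divisor of 88). Testing λ = 4:
  p(4) = 64 - 224 + 248 - 88 = 0  ✓
  Dividing out (λ - 4): p(λ) = (λ - 4)(λ² - 10λ + 22).
Step 3 — remaining eigenvalues from the quadratic λ² - 10λ + 22 = 0:
  Δ = 10² - 4·22 = 100 - 88 = 12,  λ = (10 ± √12)/2 = (10 ± 3.4641)/2 ≈ 6.7321 or 3.2679.
  Sorted: λ_1 = 6.7321,  λ_2 = 4,  λ_3 = 3.2679  (check: sum = 14 = tr ✓).

Step 4 — unit eigenvector for λ_1 ≈ 6.7321: v spans the null space of (Sigma - λ_1 I), whose rows are
  r_1 = (-1.7321, 1, -1),  r_2 = (1, -2.7321, -1),  r_3 = (-1, -1, -1.7321).
  v is orthogonal to every row, so take v ∝ r_1 × r_2 = ((1)·(-1) - (-1)·(-2.7321), (-1)·(1) - (-1.7321)·(-1), (-1.7321)·(-2.7321) - (1)·(1)) ≈ (-3.7321, -2.7321, 3.7321).
  Rescale (multiply by -1 so the first nonzero entry is positive): u = (3.7321, 2.7321, -3.7321).
  ||u|| = √((3.7321)² + (2.7321)² + (-3.7321)²) = √(35.3205) ≈ 5.9431,  v_1 = u/||u|| ≈ (0.628, 0.4597, -0.628) (||v_1|| = 1).

λ_1 = 6.7321,  λ_2 = 4,  λ_3 = 3.2679;  v_1 ≈ (0.628, 0.4597, -0.628)


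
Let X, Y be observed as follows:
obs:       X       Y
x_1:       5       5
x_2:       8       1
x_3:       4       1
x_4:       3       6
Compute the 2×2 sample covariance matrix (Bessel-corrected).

Step 1 — column means:
  mean(X) = (5 + 8 + 4 + 3) / 4 = 20/4 = 5
  mean(Y) = (5 + 1 + 1 + 6) / 4 = 13/4 = 3.25

Step 2 — sample covariance S[i,j] = (1/(n-1)) · Σ_k (x_{k,i} - mean_i) · (x_{k,j} - mean_j), with n-1 = 3.
  S[X,X] = ((0)·(0) + (3)·(3) + (-1)·(-1) + (-2)·(-2)) / 3 = 14/3 = 4.6667
  S[X,Y] = ((0)·(1.75) + (3)·(-2.25) + (-1)·(-2.25) + (-2)·(2.75)) / 3 = -10/3 = -3.3333
  S[Y,Y] = ((1.75)·(1.75) + (-2.25)·(-2.25) + (-2.25)·(-2.25) + (2.75)·(2.75)) / 3 = 20.75/3 = 6.9167

S is symmetric (S[j,i] = S[i,j]). Assembling:

S = [[4.6667, -3.3333],
 [-3.3333, 6.9167]]


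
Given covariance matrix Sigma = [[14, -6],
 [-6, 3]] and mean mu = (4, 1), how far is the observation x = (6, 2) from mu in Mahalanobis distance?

Step 1 — centre the observation: (x - mu) = (2, 1).

Step 2 — invert Sigma. det(Sigma) = 14·3 - (-6)² = 6.
  Sigma^{-1} = (1/det) · [[d, -b], [-b, a]] = [[0.5, 1],
 [1, 2.3333]].

Step 3 — form the quadratic (x - mu)^T · Sigma^{-1} · (x - mu):
  Sigma^{-1} · (x - mu) = (2, 4.3333).
  (x - mu)^T · [Sigma^{-1} · (x - mu)] = (2)·(2) + (1)·(4.3333) = 8.3333.

Step 4 — take square root: d = √(8.3333) ≈ 2.8868.

d(x, mu) = √(8.3333) ≈ 2.8868


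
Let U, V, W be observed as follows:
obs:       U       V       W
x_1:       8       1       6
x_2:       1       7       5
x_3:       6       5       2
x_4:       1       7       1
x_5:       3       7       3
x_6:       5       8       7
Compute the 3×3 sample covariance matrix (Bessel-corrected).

Step 1 — column means:
  mean(U) = (8 + 1 + 6 + 1 + 3 + 5) / 6 = 24/6 = 4
  mean(V) = (1 + 7 + 5 + 7 + 7 + 8) / 6 = 35/6 = 5.8333
  mean(W) = (6 + 5 + 2 + 1 + 3 + 7) / 6 = 24/6 = 4

Step 2 — sample covariance S[i,j] = (1/(n-1)) · Σ_k (x_{k,i} - mean_i) · (x_{k,j} - mean_j), with n-1 = 5.
  S[U,U] = ((4)·(4) + (-3)·(-3) + (2)·(2) + (-3)·(-3) + (-1)·(-1) + (1)·(1)) / 5 = 40/5 = 8
  S[U,V] = ((4)·(-4.8333) + (-3)·(1.1667) + (2)·(-0.8333) + (-3)·(1.1667) + (-1)·(1.1667) + (1)·(2.1667)) / 5 = -27/5 = -5.4
  S[U,W] = ((4)·(2) + (-3)·(1) + (2)·(-2) + (-3)·(-3) + (-1)·(-1) + (1)·(3)) / 5 = 14/5 = 2.8
  S[V,V] = ((-4.8333)·(-4.8333) + (1.1667)·(1.1667) + (-0.8333)·(-0.8333) + (1.1667)·(1.1667) + (1.1667)·(1.1667) + (2.1667)·(2.1667)) / 5 = 32.8333/5 = 6.5667
  S[V,W] = ((-4.8333)·(2) + (1.1667)·(1) + (-0.8333)·(-2) + (1.1667)·(-3) + (1.1667)·(-1) + (2.1667)·(3)) / 5 = -5/5 = -1
  S[W,W] = ((2)·(2) + (1)·(1) + (-2)·(-2) + (-3)·(-3) + (-1)·(-1) + (3)·(3)) / 5 = 28/5 = 5.6

S is symmetric (S[j,i] = S[i,j]). Assembling:

S = [[8, -5.4, 2.8],
 [-5.4, 6.5667, -1],
 [2.8, -1, 5.6]]


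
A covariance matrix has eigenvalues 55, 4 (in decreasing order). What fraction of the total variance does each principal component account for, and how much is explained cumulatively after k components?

Step 1 — total variance = trace(Sigma) = Σ λ_i = 55 + 4 = 59.

Step 2 — fraction explained by component i = λ_i / Σ λ:
  PC1: 55/59 = 0.9322
  PC2: 4/59 = 0.0678

Step 3 — cumulative fraction after k components = (λ_1 + ... + λ_k) / Σ λ:
  k = 1: 55/59 = 0.9322
  k = 2: (55 + 4)/59 = 59/59 = 1

Summary (fraction, with percent):

explained: PC1 0.9322 (93.22%), PC2 0.0678 (6.78%);  cumulative: 0.9322, 1


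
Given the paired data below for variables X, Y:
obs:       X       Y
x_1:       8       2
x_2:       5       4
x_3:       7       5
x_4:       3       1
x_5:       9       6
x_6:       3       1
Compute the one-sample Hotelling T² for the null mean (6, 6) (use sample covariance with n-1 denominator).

Step 1 — sample mean vector:
  mean(X) = (8 + 5 + 7 + 3 + 9 + 3) / 6 = 35/6 = 5.8333
  mean(Y) = (2 + 4 + 5 + 1 + 6 + 1) / 6 = 19/6 = 3.1667
  x̄ = (5.8333, 3.1667),  deviation x̄ - mu_0 = (5.8333, 3.1667) - (6, 6) = (-0.1667, -2.8333).

Step 2 — sample covariance matrix, S[i,j] = (1/(n-1)) · Σ_k (x_{k,i} - mean_i) · (x_{k,j} - mean_j), divisor n-1 = 5:
  S[X,X] = ((2.1667)·(2.1667) + (-0.8333)·(-0.8333) + (1.1667)·(1.1667) + (-2.8333)·(-2.8333) + (3.1667)·(3.1667) + (-2.8333)·(-2.8333)) / 5 = 32.8333/5 = 6.5667
  S[X,Y] = ((2.1667)·(-1.1667) + (-0.8333)·(0.8333) + (1.1667)·(1.8333) + (-2.8333)·(-2.1667) + (3.1667)·(2.8333) + (-2.8333)·(-2.1667)) / 5 = 20.1667/5 = 4.0333
  S[Y,Y] = ((-1.1667)·(-1.1667) + (0.8333)·(0.8333) + (1.8333)·(1.8333) + (-2.1667)·(-2.1667) + (2.8333)·(2.8333) + (-2.1667)·(-2.1667)) / 5 = 22.8333/5 = 4.5667
  S = [[6.5667, 4.0333],
 [4.0333, 4.5667]].

Step 3 — invert S. det(S) = 6.5667·4.5667 - (4.0333)² = 13.72.
  S^{-1} = (1/det) · [[d, -b], [-b, a]] = [[0.3328, -0.294],
 [-0.294, 0.4786]].

Step 4 — quadratic form (x̄ - mu_0)^T · S^{-1} · (x̄ - mu_0):
  S^{-1} · (x̄ - mu_0) = (0.7775, -1.3071),
  (x̄ - mu_0)^T · [...] = (-0.1667)·(0.7775) + (-2.8333)·(-1.3071) = 3.5739.

Step 5 — scale by n: T² = 6 · 3.5739 = 21.4431.

T² ≈ 21.4431


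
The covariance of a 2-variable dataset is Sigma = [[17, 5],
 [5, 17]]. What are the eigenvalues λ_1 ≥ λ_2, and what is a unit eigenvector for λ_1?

Step 1 — characteristic polynomial of 2×2 Sigma:
  det(Sigma - λI) = λ² - trace · λ + det = 0.
  trace = 17 + 17 = 34, det = 17·17 - (5)² = 264.
Step 2 — discriminant:
  Δ = trace² - 4·det = 1156 - 1056 = 100.
Step 3 — eigenvalues:
  λ = (trace ± √Δ)/2 = (34 ± 10)/2,
  λ_1 = 22,  λ_2 = 12.

Step 4 — unit eigenvector for λ_1: solve (Sigma - λ_1 I)v = 0. First row:
  (17 - 22)·v_x + (5)·v_y = 0, i.e. (-5)·v_x + (5)·v_y = 0,
  so v ∝ (b, λ_1 - a) = (5, 5) = u.
  ||u|| = √((5)² + (5)²) = √(50) ≈ 7.0711,
  v_1 = u/||u|| ≈ (0.7071, 0.7071) (||v_1|| = 1).

λ_1 = 22,  λ_2 = 12;  v_1 ≈ (0.7071, 0.7071)


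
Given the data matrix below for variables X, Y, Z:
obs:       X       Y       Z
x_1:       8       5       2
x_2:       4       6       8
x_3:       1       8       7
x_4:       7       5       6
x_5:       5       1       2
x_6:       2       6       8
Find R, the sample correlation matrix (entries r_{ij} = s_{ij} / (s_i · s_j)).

Step 1 — column means:
  mean(X) = (8 + 4 + 1 + 7 + 5 + 2) / 6 = 27/6 = 4.5
  mean(Y) = (5 + 6 + 8 + 5 + 1 + 6) / 6 = 31/6 = 5.1667
  mean(Z) = (2 + 8 + 7 + 6 + 2 + 8) / 6 = 33/6 = 5.5

Step 2 — sample variances and covariances s[i,j] = (1/(n-1)) · Σ_k (x_{k,i} - mean_i) · (x_{k,j} - mean_j), with n-1 = 5:
  s[X,X] = ((3.5)·(3.5) + (-0.5)·(-0.5) + (-3.5)·(-3.5) + (2.5)·(2.5) + (0.5)·(0.5) + (-2.5)·(-2.5)) / 5 = 37.5/5 = 7.5
  s[X,Y] = ((3.5)·(-0.1667) + (-0.5)·(0.8333) + (-3.5)·(2.8333) + (2.5)·(-0.1667) + (0.5)·(-4.1667) + (-2.5)·(0.8333)) / 5 = -15.5/5 = -3.1
  s[X,Z] = ((3.5)·(-3.5) + (-0.5)·(2.5) + (-3.5)·(1.5) + (2.5)·(0.5) + (0.5)·(-3.5) + (-2.5)·(2.5)) / 5 = -25.5/5 = -5.1
  s[Y,Y] = ((-0.1667)·(-0.1667) + (0.8333)·(0.8333) + (2.8333)·(2.8333) + (-0.1667)·(-0.1667) + (-4.1667)·(-4.1667) + (0.8333)·(0.8333)) / 5 = 26.8333/5 = 5.3667
  s[Y,Z] = ((-0.1667)·(-3.5) + (0.8333)·(2.5) + (2.8333)·(1.5) + (-0.1667)·(0.5) + (-4.1667)·(-3.5) + (0.8333)·(2.5)) / 5 = 23.5/5 = 4.7
  s[Z,Z] = ((-3.5)·(-3.5) + (2.5)·(2.5) + (1.5)·(1.5) + (0.5)·(0.5) + (-3.5)·(-3.5) + (2.5)·(2.5)) / 5 = 39.5/5 = 7.9
  Sample standard deviations s_i = √(s[i,i]):
  s(X) = √(7.5) = 2.7386
  s(Y) = √(5.3667) = 2.3166
  s(Z) = √(7.9) = 2.8107

Step 3 — r_{ij} = s_{ij} / (s_i · s_j):
  r[X,X] = 1 (diagonal).
  r[X,Y] = -3.1 / (2.7386 · 2.3166) = -3.1 / 6.3443 = -0.4886
  r[X,Z] = -5.1 / (2.7386 · 2.8107) = -5.1 / 7.6974 = -0.6626
  r[Y,Y] = 1 (diagonal).
  r[Y,Z] = 4.7 / (2.3166 · 2.8107) = 4.7 / 6.5113 = 0.7218
  r[Z,Z] = 1 (diagonal).

R is symmetric with unit diagonal. Assembling:

R = [[1, -0.4886, -0.6626],
 [-0.4886, 1, 0.7218],
 [-0.6626, 0.7218, 1]]


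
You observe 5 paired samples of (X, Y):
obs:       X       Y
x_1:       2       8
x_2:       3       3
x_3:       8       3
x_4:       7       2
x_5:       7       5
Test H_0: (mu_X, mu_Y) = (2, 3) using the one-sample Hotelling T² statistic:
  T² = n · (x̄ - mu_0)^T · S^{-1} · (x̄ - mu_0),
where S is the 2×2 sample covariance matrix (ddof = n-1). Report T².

Step 1 — sample mean vector:
  mean(X) = (2 + 3 + 8 + 7 + 7) / 5 = 27/5 = 5.4
  mean(Y) = (8 + 3 + 3 + 2 + 5) / 5 = 21/5 = 4.2
  x̄ = (5.4, 4.2),  deviation x̄ - mu_0 = (5.4, 4.2) - (2, 3) = (3.4, 1.2).

Step 2 — sample covariance matrix, S[i,j] = (1/(n-1)) · Σ_k (x_{k,i} - mean_i) · (x_{k,j} - mean_j), divisor n-1 = 4:
  S[X,X] = ((-3.4)·(-3.4) + (-2.4)·(-2.4) + (2.6)·(2.6) + (1.6)·(1.6) + (1.6)·(1.6)) / 4 = 29.2/4 = 7.3
  S[X,Y] = ((-3.4)·(3.8) + (-2.4)·(-1.2) + (2.6)·(-1.2) + (1.6)·(-2.2) + (1.6)·(0.8)) / 4 = -15.4/4 = -3.85
  S[Y,Y] = ((3.8)·(3.8) + (-1.2)·(-1.2) + (-1.2)·(-1.2) + (-2.2)·(-2.2) + (0.8)·(0.8)) / 4 = 22.8/4 = 5.7
  S = [[7.3, -3.85],
 [-3.85, 5.7]].

Step 3 — invert S. det(S) = 7.3·5.7 - (-3.85)² = 26.7875.
  S^{-1} = (1/det) · [[d, -b], [-b, a]] = [[0.2128, 0.1437],
 [0.1437, 0.2725]].

Step 4 — quadratic form (x̄ - mu_0)^T · S^{-1} · (x̄ - mu_0):
  S^{-1} · (x̄ - mu_0) = (0.8959, 0.8157),
  (x̄ - mu_0)^T · [...] = (3.4)·(0.8959) + (1.2)·(0.8157) = 4.025.

Step 5 — scale by n: T² = 5 · 4.025 = 20.1251.

T² ≈ 20.1251


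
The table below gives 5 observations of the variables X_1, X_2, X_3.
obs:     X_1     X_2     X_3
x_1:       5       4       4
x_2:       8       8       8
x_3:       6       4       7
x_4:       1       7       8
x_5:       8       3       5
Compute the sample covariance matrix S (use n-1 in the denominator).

Step 1 — column means:
  mean(X_1) = (5 + 8 + 6 + 1 + 8) / 5 = 28/5 = 5.6
  mean(X_2) = (4 + 8 + 4 + 7 + 3) / 5 = 26/5 = 5.2
  mean(X_3) = (4 + 8 + 7 + 8 + 5) / 5 = 32/5 = 6.4

Step 2 — sample covariance S[i,j] = (1/(n-1)) · Σ_k (x_{k,i} - mean_i) · (x_{k,j} - mean_j), with n-1 = 4.
  S[X_1,X_1] = ((-0.6)·(-0.6) + (2.4)·(2.4) + (0.4)·(0.4) + (-4.6)·(-4.6) + (2.4)·(2.4)) / 4 = 33.2/4 = 8.3
  S[X_1,X_2] = ((-0.6)·(-1.2) + (2.4)·(2.8) + (0.4)·(-1.2) + (-4.6)·(1.8) + (2.4)·(-2.2)) / 4 = -6.6/4 = -1.65
  S[X_1,X_3] = ((-0.6)·(-2.4) + (2.4)·(1.6) + (0.4)·(0.6) + (-4.6)·(1.6) + (2.4)·(-1.4)) / 4 = -5.2/4 = -1.3
  S[X_2,X_2] = ((-1.2)·(-1.2) + (2.8)·(2.8) + (-1.2)·(-1.2) + (1.8)·(1.8) + (-2.2)·(-2.2)) / 4 = 18.8/4 = 4.7
  S[X_2,X_3] = ((-1.2)·(-2.4) + (2.8)·(1.6) + (-1.2)·(0.6) + (1.8)·(1.6) + (-2.2)·(-1.4)) / 4 = 12.6/4 = 3.15
  S[X_3,X_3] = ((-2.4)·(-2.4) + (1.6)·(1.6) + (0.6)·(0.6) + (1.6)·(1.6) + (-1.4)·(-1.4)) / 4 = 13.2/4 = 3.3

S is symmetric (S[j,i] = S[i,j]). Assembling:

S = [[8.3, -1.65, -1.3],
 [-1.65, 4.7, 3.15],
 [-1.3, 3.15, 3.3]]


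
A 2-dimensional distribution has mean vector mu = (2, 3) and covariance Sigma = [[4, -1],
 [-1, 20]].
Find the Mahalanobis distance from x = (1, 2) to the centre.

Step 1 — centre the observation: (x - mu) = (-1, -1).

Step 2 — invert Sigma. det(Sigma) = 4·20 - (-1)² = 79.
  Sigma^{-1} = (1/det) · [[d, -b], [-b, a]] = [[0.2532, 0.0127],
 [0.0127, 0.0506]].

Step 3 — form the quadratic (x - mu)^T · Sigma^{-1} · (x - mu):
  Sigma^{-1} · (x - mu) = (-0.2658, -0.0633).
  (x - mu)^T · [Sigma^{-1} · (x - mu)] = (-1)·(-0.2658) + (-1)·(-0.0633) = 0.3291.

Step 4 — take square root: d = √(0.3291) ≈ 0.5737.

d(x, mu) = √(0.3291) ≈ 0.5737


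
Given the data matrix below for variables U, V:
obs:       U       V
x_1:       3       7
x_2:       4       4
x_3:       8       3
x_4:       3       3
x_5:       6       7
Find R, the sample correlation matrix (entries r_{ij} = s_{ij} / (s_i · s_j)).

Step 1 — column means:
  mean(U) = (3 + 4 + 8 + 3 + 6) / 5 = 24/5 = 4.8
  mean(V) = (7 + 4 + 3 + 3 + 7) / 5 = 24/5 = 4.8

Step 2 — sample variances and covariances s[i,j] = (1/(n-1)) · Σ_k (x_{k,i} - mean_i) · (x_{k,j} - mean_j), with n-1 = 4:
  s[U,U] = ((-1.8)·(-1.8) + (-0.8)·(-0.8) + (3.2)·(3.2) + (-1.8)·(-1.8) + (1.2)·(1.2)) / 4 = 18.8/4 = 4.7
  s[U,V] = ((-1.8)·(2.2) + (-0.8)·(-0.8) + (3.2)·(-1.8) + (-1.8)·(-1.8) + (1.2)·(2.2)) / 4 = -3.2/4 = -0.8
  s[V,V] = ((2.2)·(2.2) + (-0.8)·(-0.8) + (-1.8)·(-1.8) + (-1.8)·(-1.8) + (2.2)·(2.2)) / 4 = 16.8/4 = 4.2
  Sample standard deviations s_i = √(s[i,i]):
  s(U) = √(4.7) = 2.1679
  s(V) = √(4.2) = 2.0494

Step 3 — r_{ij} = s_{ij} / (s_i · s_j):
  r[U,U] = 1 (diagonal).
  r[U,V] = -0.8 / (2.1679 · 2.0494) = -0.8 / 4.443 = -0.1801
  r[V,V] = 1 (diagonal).

R is symmetric with unit diagonal. Assembling:

R = [[1, -0.1801],
 [-0.1801, 1]]
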